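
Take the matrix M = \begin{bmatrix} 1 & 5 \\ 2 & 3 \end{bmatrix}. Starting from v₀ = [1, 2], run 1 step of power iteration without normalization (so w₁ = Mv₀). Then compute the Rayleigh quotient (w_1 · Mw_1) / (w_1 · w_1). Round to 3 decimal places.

w1 = Mv₀ = (1·1 + 5·2; 2·1 + 3·2) = (11, 8)
Mw1 = (51, 46)
w1·Mw1 = 11·51 + 8·46 = 929; w1·w1 = 11·11 + 8·8 = 185
λ ≈ 929/185 = 5.022

5.022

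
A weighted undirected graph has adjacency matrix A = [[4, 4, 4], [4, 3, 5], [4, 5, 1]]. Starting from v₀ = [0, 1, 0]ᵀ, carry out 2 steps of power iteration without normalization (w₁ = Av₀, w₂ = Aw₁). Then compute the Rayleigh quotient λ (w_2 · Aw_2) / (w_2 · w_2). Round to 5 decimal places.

w1 = Av₀ = (4·0 + 4·1 + 4·0; 4·0 + 3·1 + 5·0; 4·0 + 5·1 + 1·0) = (4, 3, 5)
w2 = Aw1 = (4·4 + 4·3 + 4·5; 4·4 + 3·3 + 5·5; 4·4 + 5·3 + 1·5) = (48, 50, 36)
Aw2 = (536, 522, 478)
w2·Aw2 = 48·536 + 50·522 + 36·478 = 69036; w2·w2 = 48·48 + 50·50 + 36·36 = 6100
λ ≈ 69036/6100 = 11.31738

λ ≈ 11.31738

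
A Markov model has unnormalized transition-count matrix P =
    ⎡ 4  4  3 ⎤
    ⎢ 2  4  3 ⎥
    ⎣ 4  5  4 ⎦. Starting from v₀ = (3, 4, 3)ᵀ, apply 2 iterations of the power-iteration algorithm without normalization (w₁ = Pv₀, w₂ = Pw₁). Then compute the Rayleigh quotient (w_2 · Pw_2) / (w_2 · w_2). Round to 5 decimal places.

10.81696

w1 = Pv₀ = (4·3 + 4·4 + 3·3; 2·3 + 4·4 + 3·3; 4·3 + 5·4 + 4·3) = (37, 31, 44)
w2 = Pw1 = (4·37 + 4·31 + 3·44; 2·37 + 4·31 + 3·44; 4·37 + 5·31 + 4·44) = (404, 330, 479)
Pw2 = (4373, 3565, 5182)
w2·Pw2 = 404·4373 + 330·3565 + 479·5182 = 5425320; w2·w2 = 404·404 + 330·330 + 479·479 = 501557
λ ≈ 5425320/501557 = 10.81696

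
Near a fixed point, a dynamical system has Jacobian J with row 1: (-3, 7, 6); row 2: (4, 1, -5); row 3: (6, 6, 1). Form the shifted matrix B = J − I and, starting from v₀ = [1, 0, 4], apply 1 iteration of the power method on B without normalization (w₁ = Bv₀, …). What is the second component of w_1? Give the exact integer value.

B = J − I has rows (-4, 7, 6); (4, 0, -5); (6, 6, 0)
w1 = Bv₀ = ((-4)·1 + 7·0 + 6·4; 4·1 + 0·0 + (-5)·4; 6·1 + 6·0 + 0·4) = (20, -16, 6)
Requested component of w1: -16

-16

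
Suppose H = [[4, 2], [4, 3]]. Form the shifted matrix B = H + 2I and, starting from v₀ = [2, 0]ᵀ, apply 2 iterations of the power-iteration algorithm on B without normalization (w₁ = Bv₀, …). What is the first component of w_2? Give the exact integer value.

88

B = H + 2I has rows (6, 2); (4, 5)
w1 = Bv₀ = (6·2 + 2·0; 4·2 + 5·0) = (12, 8)
w2 = Bw1 = (6·12 + 2·8; 4·12 + 5·8) = (88, 88)
Requested component of w2: 88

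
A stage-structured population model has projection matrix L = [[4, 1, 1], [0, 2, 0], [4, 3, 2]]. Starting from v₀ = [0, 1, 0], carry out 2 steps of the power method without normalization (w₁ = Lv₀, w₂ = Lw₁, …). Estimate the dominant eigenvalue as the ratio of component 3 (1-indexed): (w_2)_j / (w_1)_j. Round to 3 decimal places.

λ ≈ 5.333

w1 = Lv₀ = (1, 2, 3)
w2 = Lw1 = (9, 4, 16)
Ratio at component: 16 / 3 = 5.333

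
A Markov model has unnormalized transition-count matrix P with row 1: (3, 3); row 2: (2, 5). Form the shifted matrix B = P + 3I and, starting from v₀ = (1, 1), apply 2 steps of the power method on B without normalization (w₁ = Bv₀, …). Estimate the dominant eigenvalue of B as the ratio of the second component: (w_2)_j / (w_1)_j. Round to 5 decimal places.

B = P + 3I has rows (6, 3); (2, 8)
w1 = Bv₀ = (6·1 + 3·1; 2·1 + 8·1) = (9, 10)
w2 = Bw1 = (6·9 + 3·10; 2·9 + 8·10) = (84, 98)
Ratio: 98/10 = 9.80000

9.80000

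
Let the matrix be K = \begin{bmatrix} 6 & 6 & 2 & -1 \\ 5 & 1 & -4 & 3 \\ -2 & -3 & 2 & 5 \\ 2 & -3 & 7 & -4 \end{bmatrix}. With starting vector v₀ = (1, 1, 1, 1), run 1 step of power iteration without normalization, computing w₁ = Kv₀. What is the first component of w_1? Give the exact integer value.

w1 = Kv₀ = (6·1 + 6·1 + 2·1 + (-1)·1; 5·1 + 1·1 + (-4)·1 + 3·1; (-2)·1 + (-3)·1 + 2·1 + 5·1; 2·1 + (-3)·1 + 7·1 + (-4)·1) = (13, 5, 2, 2)
The requested component of w1 is 13.

13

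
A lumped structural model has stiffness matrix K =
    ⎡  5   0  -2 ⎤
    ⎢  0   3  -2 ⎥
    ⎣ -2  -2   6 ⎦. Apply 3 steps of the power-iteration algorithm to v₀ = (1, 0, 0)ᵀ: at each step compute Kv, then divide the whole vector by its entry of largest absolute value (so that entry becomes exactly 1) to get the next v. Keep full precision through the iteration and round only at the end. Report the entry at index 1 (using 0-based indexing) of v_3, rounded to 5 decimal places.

-0.28283

Kv0 = (5.000000, 0.000000, -2.000000); divide by 5.000000 → v1 = (1.000000, 0.000000, -0.400000)
Kv1 = (5.800000, 0.800000, -4.400000); divide by 5.800000 → v2 = (1.000000, 0.137931, -0.758621)
Kv2 = (6.517241, 1.931034, -6.827586); divide by -6.827586 → v3 = (-0.954545, -0.282828, 1.000000)
Requested entry of v3: 56/-198 = -0.28283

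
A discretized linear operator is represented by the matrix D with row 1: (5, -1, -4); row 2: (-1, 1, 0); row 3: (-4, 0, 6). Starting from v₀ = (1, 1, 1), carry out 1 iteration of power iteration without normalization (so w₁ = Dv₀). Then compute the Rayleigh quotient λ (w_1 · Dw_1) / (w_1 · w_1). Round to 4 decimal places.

λ ≈ 6.0000

w1 = Dv₀ = (0, 0, 2)
Dw1 = (-8, 0, 12)
w1·Dw1 = 0·(-8) + 0·0 + 2·12 = 24; w1·w1 = 0·0 + 0·0 + 2·2 = 4
λ ≈ 24/4 = 6.0000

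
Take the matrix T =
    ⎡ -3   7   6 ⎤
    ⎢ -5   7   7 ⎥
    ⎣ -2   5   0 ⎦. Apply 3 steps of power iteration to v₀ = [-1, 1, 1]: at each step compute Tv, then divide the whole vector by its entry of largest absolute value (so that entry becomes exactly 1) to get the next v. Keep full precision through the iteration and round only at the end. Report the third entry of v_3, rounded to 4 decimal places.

0.3601

Tv0 = (16.00000, 19.00000, 7.00000); divide by 19.00000 → v1 = (0.84211, 1.00000, 0.36842)
Tv1 = (6.68421, 5.36842, 3.31579); divide by 6.68421 → v2 = (1.00000, 0.80315, 0.49606)
Tv2 = (5.59843, 4.09449, 2.01575); divide by 5.59843 → v3 = (1.00000, 0.73136, 0.36006)
Requested entry of v3: 256/711 = 0.3601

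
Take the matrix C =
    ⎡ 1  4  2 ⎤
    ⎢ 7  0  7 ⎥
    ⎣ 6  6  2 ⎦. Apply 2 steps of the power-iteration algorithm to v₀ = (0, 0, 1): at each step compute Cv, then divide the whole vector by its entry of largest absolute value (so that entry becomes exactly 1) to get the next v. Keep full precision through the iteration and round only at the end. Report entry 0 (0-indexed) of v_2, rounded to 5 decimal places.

Cv0 = (2.000000, 7.000000, 2.000000); divide by 7.000000 → v1 = (0.285714, 1.000000, 0.285714)
Cv1 = (4.857143, 4.000000, 8.285714); divide by 8.285714 → v2 = (0.586207, 0.482759, 1.000000)
Requested entry of v2: 34/58 = 0.58621

0.58621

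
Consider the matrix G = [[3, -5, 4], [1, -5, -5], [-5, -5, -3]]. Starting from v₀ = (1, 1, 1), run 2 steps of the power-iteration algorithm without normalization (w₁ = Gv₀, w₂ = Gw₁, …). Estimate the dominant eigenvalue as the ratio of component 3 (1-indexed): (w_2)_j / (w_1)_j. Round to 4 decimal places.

-5.6923

w1 = Gv₀ = (2, -9, -13)
w2 = Gw1 = (-1, 112, 74)
Ratio at component: 74 / -13 = -5.6923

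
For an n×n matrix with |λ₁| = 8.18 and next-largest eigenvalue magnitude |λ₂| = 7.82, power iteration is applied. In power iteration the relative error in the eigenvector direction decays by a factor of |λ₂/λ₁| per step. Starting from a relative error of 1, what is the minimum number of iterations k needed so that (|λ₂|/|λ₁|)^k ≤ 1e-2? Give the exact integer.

|λ₂/λ₁| = 7.82/8.18 = 0.95599
Need k ≥ ln(1e-2) / ln(0.95599) = -4.6052 / -0.0450 ≈ 102.320
Smallest integer k satisfying the bound: 103

103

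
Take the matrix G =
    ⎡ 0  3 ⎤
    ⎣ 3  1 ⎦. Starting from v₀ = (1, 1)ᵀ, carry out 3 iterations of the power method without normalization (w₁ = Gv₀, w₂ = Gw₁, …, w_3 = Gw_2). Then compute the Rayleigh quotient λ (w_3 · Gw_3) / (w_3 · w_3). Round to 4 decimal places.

w1 = Gv₀ = (0·1 + 3·1; 3·1 + 1·1) = (3, 4)
w2 = Gw1 = (0·3 + 3·4; 3·3 + 1·4) = (12, 13)
w3 = Gw2 = (39, 49)
Gw3 = (147, 166)
w3·Gw3 = 39·147 + 49·166 = 13867; w3·w3 = 39·39 + 49·49 = 3922
λ ≈ 13867/3922 = 3.5357

λ ≈ 3.5357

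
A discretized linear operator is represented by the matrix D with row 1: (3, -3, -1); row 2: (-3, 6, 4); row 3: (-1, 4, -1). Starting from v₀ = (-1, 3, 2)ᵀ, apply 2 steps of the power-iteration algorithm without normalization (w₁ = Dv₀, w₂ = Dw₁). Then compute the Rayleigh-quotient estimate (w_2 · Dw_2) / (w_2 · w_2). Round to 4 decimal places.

9.3673

w1 = Dv₀ = (3·(-1) + (-3)·3 + (-1)·2; (-3)·(-1) + 6·3 + 4·2; (-1)·(-1) + 4·3 + (-1)·2) = (-14, 29, 11)
w2 = Dw1 = (3·(-14) + (-3)·29 + (-1)·11; (-3)·(-14) + 6·29 + 4·11; (-1)·(-14) + 4·29 + (-1)·11) = (-140, 260, 119)
Dw2 = (-1319, 2456, 1061)
w2·Dw2 = (-140)·(-1319) + 260·2456 + 119·1061 = 949479; w2·w2 = (-140)·(-140) + 260·260 + 119·119 = 101361
λ ≈ 949479/101361 = 9.3673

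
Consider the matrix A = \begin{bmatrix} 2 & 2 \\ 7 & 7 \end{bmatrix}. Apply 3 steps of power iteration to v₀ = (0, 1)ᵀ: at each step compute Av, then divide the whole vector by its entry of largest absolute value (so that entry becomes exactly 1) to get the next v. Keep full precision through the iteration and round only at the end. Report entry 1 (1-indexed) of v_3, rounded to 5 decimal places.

Av0 = (2.000000, 7.000000); divide by 7.000000 → v1 = (0.285714, 1.000000)
Av1 = (2.571429, 9.000000); divide by 9.000000 → v2 = (0.285714, 1.000000)
Av2 = (2.571429, 9.000000); divide by 9.000000 → v3 = (0.285714, 1.000000)
Requested entry of v3: 162/567 = 0.28571

0.28571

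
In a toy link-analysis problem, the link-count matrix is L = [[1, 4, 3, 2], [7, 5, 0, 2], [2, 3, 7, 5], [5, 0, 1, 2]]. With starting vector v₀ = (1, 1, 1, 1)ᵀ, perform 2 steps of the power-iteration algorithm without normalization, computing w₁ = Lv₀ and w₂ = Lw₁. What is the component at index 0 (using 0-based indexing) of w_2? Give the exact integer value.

133

w1 = Lv₀ = (1·1 + 4·1 + 3·1 + 2·1; 7·1 + 5·1 + 0·1 + 2·1; 2·1 + 3·1 + 7·1 + 5·1; 5·1 + 0·1 + 1·1 + 2·1) = (10, 14, 17, 8)
w2 = Lw1 = (1·10 + 4·14 + 3·17 + 2·8; 7·10 + 5·14 + 0·17 + 2·8; 2·10 + 3·14 + 7·17 + 5·8; 5·10 + 0·14 + 1·17 + 2·8) = (133, 156, 221, 83)
The requested component of w2 is 133.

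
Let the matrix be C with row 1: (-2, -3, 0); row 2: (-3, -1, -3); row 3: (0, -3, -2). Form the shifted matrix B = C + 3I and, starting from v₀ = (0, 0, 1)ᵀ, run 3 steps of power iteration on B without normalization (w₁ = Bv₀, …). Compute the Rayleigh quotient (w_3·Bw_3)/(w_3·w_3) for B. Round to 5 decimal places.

5.64113

B = C + 3I has rows (1, -3, 0); (-3, 2, -3); (0, -3, 1)
w1 = Bv₀ = (1·0 + (-3)·0 + 0·1; (-3)·0 + 2·0 + (-3)·1; 0·0 + (-3)·0 + 1·1) = (0, -3, 1)
w2 = Bw1 = (1·0 + (-3)·(-3) + 0·1; (-3)·0 + 2·(-3) + (-3)·1; 0·0 + (-3)·(-3) + 1·1) = (9, -9, 10)
w3 = Bw2 = (36, -75, 37)
Bw3 = (261, -369, 262)
w3·Bw3 = 46765; w3·w3 = 8290; μ ≈ 46765/8290 = 5.64113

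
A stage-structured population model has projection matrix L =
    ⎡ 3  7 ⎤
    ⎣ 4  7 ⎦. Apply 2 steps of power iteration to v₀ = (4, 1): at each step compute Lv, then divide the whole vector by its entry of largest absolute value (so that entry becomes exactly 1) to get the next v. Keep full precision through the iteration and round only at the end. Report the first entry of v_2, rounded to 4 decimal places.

0.9198

Lv0 = (19.00000, 23.00000); divide by 23.00000 → v1 = (0.82609, 1.00000)
Lv1 = (9.47826, 10.30435); divide by 10.30435 → v2 = (0.91983, 1.00000)
Requested entry of v2: 218/237 = 0.9198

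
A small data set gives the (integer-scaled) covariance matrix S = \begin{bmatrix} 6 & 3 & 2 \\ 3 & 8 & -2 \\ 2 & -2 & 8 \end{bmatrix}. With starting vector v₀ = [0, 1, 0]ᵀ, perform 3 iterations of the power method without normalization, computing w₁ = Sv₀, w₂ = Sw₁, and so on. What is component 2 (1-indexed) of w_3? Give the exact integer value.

w1 = Sv₀ = (3, 8, -2)
w2 = Sw1 = (38, 77, -26)
w3 = Sw2 = (407, 782, -286)
The requested component of w3 is 782.

782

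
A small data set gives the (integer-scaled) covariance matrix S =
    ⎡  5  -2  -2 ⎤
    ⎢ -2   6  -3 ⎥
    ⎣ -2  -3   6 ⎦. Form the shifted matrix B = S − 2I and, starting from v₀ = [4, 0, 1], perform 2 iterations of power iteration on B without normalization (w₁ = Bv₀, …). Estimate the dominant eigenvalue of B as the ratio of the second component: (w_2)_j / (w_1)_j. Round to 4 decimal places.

B = S − 2I has rows (3, -2, -2); (-2, 4, -3); (-2, -3, 4)
w1 = Bv₀ = (10, -11, -4)
w2 = Bw1 = (60, -52, -3)
Ratio: -52/-11 = 4.7273

4.7273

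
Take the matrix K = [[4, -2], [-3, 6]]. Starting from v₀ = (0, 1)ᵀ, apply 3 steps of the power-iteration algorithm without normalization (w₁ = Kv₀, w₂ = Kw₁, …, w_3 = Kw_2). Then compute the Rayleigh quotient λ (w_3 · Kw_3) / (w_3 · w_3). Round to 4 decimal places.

λ ≈ 7.6263

w1 = Kv₀ = (-2, 6)
w2 = Kw1 = (-20, 42)
w3 = Kw2 = (-164, 312)
Kw3 = (-1280, 2364)
w3·Kw3 = (-164)·(-1280) + 312·2364 = 947488; w3·w3 = (-164)·(-164) + 312·312 = 124240
λ ≈ 947488/124240 = 7.6263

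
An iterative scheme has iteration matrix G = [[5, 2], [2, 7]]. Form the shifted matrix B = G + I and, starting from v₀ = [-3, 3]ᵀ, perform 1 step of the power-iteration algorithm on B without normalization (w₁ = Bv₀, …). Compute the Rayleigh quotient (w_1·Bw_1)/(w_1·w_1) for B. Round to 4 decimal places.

B = G + I has rows (6, 2); (2, 8)
w1 = Bv₀ = (6·(-3) + 2·3; 2·(-3) + 8·3) = (-12, 18)
Bw1 = (-36, 120)
w1·Bw1 = 2592; w1·w1 = 468; μ ≈ 2592/468 = 5.5385

5.5385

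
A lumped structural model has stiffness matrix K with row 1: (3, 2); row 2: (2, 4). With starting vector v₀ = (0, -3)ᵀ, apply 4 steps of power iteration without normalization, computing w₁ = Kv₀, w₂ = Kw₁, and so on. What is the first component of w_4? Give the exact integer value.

-1386

w1 = Kv₀ = (3·0 + 2·(-3); 2·0 + 4·(-3)) = (-6, -12)
w2 = Kw1 = (3·(-6) + 2·(-12); 2·(-6) + 4·(-12)) = (-42, -60)
w3 = Kw2 = (-246, -324)
w4 = Kw3 = (-1386, -1788)
The requested component of w4 is -1386.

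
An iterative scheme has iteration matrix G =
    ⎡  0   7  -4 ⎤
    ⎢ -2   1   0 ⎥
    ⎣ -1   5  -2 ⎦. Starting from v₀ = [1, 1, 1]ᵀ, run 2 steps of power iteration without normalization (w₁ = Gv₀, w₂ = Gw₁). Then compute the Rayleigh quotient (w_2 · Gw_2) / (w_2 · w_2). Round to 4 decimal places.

w1 = Gv₀ = (3, -1, 2)
w2 = Gw1 = (-15, -7, -12)
Gw2 = (-1, 23, 4)
w2·Gw2 = (-15)·(-1) + (-7)·23 + (-12)·4 = -194; w2·w2 = (-15)·(-15) + (-7)·(-7) + (-12)·(-12) = 418
λ ≈ -194/418 = -0.4641

λ ≈ -0.4641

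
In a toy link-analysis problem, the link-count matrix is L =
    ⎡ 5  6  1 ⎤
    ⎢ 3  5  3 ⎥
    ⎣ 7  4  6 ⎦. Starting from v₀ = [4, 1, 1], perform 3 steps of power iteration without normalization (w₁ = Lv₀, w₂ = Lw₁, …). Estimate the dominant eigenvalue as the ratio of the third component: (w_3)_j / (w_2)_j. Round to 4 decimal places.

w1 = Lv₀ = (5·4 + 6·1 + 1·1; 3·4 + 5·1 + 3·1; 7·4 + 4·1 + 6·1) = (27, 20, 38)
w2 = Lw1 = (5·27 + 6·20 + 1·38; 3·27 + 5·20 + 3·38; 7·27 + 4·20 + 6·38) = (293, 295, 497)
w3 = Lw2 = (3732, 3845, 6213)
Ratio at component: 6213 / 497 = 12.5010

λ ≈ 12.5010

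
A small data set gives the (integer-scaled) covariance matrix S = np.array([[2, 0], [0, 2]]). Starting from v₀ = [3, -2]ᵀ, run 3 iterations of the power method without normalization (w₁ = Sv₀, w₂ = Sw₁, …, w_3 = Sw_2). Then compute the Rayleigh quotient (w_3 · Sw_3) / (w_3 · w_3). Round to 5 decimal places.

w1 = Sv₀ = (2·3 + 0·(-2); 0·3 + 2·(-2)) = (6, -4)
w2 = Sw1 = (2·6 + 0·(-4); 0·6 + 2·(-4)) = (12, -8)
w3 = Sw2 = (24, -16)
Sw3 = (48, -32)
w3·Sw3 = 24·48 + (-16)·(-32) = 1664; w3·w3 = 24·24 + (-16)·(-16) = 832
λ ≈ 1664/832 = 2.00000

2.00000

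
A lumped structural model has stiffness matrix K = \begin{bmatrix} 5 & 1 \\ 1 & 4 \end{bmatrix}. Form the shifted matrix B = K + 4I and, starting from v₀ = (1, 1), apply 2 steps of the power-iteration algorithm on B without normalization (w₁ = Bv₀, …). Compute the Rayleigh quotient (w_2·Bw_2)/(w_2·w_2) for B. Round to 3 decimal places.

μ ≈ 9.576

B = K + 4I has rows (9, 1); (1, 8)
w1 = Bv₀ = (10, 9)
w2 = Bw1 = (99, 82)
Bw2 = (973, 755)
w2·Bw2 = 158237; w2·w2 = 16525; μ ≈ 158237/16525 = 9.576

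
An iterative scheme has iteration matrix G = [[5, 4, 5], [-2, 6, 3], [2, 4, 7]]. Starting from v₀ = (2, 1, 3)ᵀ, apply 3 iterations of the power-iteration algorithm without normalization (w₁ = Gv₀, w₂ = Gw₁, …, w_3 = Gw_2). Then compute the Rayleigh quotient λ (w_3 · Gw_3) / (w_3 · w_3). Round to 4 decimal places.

λ ≈ 10.2855

w1 = Gv₀ = (5·2 + 4·1 + 5·3; (-2)·2 + 6·1 + 3·3; 2·2 + 4·1 + 7·3) = (29, 11, 29)
w2 = Gw1 = (5·29 + 4·11 + 5·29; (-2)·29 + 6·11 + 3·29; 2·29 + 4·11 + 7·29) = (334, 95, 305)
w3 = Gw2 = (3575, 817, 3183)
Gw3 = (37058, 7301, 32699)
w3·Gw3 = 3575·37058 + 817·7301 + 3183·32699 = 242528184; w3·w3 = 3575·3575 + 817·817 + 3183·3183 = 23579603
λ ≈ 242528184/23579603 = 10.2855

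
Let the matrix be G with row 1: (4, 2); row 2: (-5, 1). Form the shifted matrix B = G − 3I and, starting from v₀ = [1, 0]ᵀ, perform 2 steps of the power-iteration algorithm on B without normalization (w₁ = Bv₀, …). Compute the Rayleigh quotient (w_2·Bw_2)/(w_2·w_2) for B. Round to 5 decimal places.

B = G − 3I has rows (1, 2); (-5, -2)
w1 = Bv₀ = (1·1 + 2·0; (-5)·1 + (-2)·0) = (1, -5)
w2 = Bw1 = (1·1 + 2·(-5); (-5)·1 + (-2)·(-5)) = (-9, 5)
Bw2 = (1, 35)
w2·Bw2 = 166; w2·w2 = 106; μ ≈ 166/106 = 1.56604

μ ≈ 1.56604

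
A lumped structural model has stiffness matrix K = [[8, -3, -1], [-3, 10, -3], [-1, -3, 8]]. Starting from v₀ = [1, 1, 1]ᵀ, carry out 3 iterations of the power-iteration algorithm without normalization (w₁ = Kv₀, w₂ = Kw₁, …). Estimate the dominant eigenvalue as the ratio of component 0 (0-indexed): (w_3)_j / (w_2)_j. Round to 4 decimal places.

w1 = Kv₀ = (8·1 + (-3)·1 + (-1)·1; (-3)·1 + 10·1 + (-3)·1; (-1)·1 + (-3)·1 + 8·1) = (4, 4, 4)
w2 = Kw1 = (8·4 + (-3)·4 + (-1)·4; (-3)·4 + 10·4 + (-3)·4; (-1)·4 + (-3)·4 + 8·4) = (16, 16, 16)
w3 = Kw2 = (64, 64, 64)
Ratio at component: 64 / 16 = 4.0000

λ ≈ 4.0000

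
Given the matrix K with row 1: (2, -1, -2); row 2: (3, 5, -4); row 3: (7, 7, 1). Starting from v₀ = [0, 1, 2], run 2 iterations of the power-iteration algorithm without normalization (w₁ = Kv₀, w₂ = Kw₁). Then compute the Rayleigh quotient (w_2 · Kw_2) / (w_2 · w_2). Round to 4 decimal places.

w1 = Kv₀ = (2·0 + (-1)·1 + (-2)·2; 3·0 + 5·1 + (-4)·2; 7·0 + 7·1 + 1·2) = (-5, -3, 9)
w2 = Kw1 = (2·(-5) + (-1)·(-3) + (-2)·9; 3·(-5) + 5·(-3) + (-4)·9; 7·(-5) + 7·(-3) + 1·9) = (-25, -66, -47)
Kw2 = (110, -217, -684)
w2·Kw2 = (-25)·110 + (-66)·(-217) + (-47)·(-684) = 43720; w2·w2 = (-25)·(-25) + (-66)·(-66) + (-47)·(-47) = 7190
λ ≈ 43720/7190 = 6.0807

6.0807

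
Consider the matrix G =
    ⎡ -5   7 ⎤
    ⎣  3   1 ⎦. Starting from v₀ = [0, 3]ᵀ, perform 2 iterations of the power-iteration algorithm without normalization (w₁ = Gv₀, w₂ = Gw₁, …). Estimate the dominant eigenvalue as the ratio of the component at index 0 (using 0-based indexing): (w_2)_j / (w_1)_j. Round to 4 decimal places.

-4.0000

w1 = Gv₀ = (21, 3)
w2 = Gw1 = (-84, 66)
Ratio at component: -84 / 21 = -4.0000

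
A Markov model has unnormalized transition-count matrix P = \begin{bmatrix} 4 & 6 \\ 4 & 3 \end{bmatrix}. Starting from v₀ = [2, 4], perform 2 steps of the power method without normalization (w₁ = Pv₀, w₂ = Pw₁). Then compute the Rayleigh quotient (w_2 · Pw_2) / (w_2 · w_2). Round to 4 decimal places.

w1 = Pv₀ = (4·2 + 6·4; 4·2 + 3·4) = (32, 20)
w2 = Pw1 = (4·32 + 6·20; 4·32 + 3·20) = (248, 188)
Pw2 = (2120, 1556)
w2·Pw2 = 248·2120 + 188·1556 = 818288; w2·w2 = 248·248 + 188·188 = 96848
λ ≈ 818288/96848 = 8.4492

8.4492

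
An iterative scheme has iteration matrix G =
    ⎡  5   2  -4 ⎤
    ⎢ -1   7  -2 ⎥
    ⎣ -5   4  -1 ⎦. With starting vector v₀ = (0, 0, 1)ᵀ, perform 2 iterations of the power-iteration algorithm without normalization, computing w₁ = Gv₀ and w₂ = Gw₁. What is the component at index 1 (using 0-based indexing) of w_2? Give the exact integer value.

w1 = Gv₀ = (5·0 + 2·0 + (-4)·1; (-1)·0 + 7·0 + (-2)·1; (-5)·0 + 4·0 + (-1)·1) = (-4, -2, -1)
w2 = Gw1 = (5·(-4) + 2·(-2) + (-4)·(-1); (-1)·(-4) + 7·(-2) + (-2)·(-1); (-5)·(-4) + 4·(-2) + (-1)·(-1)) = (-20, -8, 13)
The requested component of w2 is -8.

-8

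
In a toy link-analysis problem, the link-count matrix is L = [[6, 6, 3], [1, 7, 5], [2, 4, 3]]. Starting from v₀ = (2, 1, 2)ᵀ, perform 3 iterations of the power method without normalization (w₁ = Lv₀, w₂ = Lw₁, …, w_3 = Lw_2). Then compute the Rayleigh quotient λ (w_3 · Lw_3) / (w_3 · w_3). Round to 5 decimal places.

w1 = Lv₀ = (24, 19, 14)
w2 = Lw1 = (300, 227, 166)
w3 = Lw2 = (3660, 2719, 2006)
Lw3 = (44292, 32723, 24214)
w3·Lw3 = 3660·44292 + 2719·32723 + 2006·24214 = 299655841; w3·w3 = 3660·3660 + 2719·2719 + 2006·2006 = 24812597
λ ≈ 299655841/24812597 = 12.07676

λ ≈ 12.07676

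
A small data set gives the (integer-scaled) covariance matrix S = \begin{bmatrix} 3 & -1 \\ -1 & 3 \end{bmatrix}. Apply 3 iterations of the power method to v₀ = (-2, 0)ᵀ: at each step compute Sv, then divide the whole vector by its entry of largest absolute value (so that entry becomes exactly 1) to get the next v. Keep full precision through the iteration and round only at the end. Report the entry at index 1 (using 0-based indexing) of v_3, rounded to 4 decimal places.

-0.7778

Sv0 = (-6.00000, 2.00000); divide by -6.00000 → v1 = (1.00000, -0.33333)
Sv1 = (3.33333, -2.00000); divide by 3.33333 → v2 = (1.00000, -0.60000)
Sv2 = (3.60000, -2.80000); divide by 3.60000 → v3 = (1.00000, -0.77778)
Requested entry of v3: 56/-72 = -0.7778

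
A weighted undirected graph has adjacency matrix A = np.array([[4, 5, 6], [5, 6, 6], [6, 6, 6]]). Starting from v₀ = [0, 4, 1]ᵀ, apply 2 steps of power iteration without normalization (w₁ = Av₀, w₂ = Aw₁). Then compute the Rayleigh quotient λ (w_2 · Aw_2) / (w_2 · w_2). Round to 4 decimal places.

w1 = Av₀ = (26, 30, 30)
w2 = Aw1 = (434, 490, 516)
Aw2 = (7282, 8206, 8640)
w2·Aw2 = 434·7282 + 490·8206 + 516·8640 = 11639568; w2·w2 = 434·434 + 490·490 + 516·516 = 694712
λ ≈ 11639568/694712 = 16.7545

16.7545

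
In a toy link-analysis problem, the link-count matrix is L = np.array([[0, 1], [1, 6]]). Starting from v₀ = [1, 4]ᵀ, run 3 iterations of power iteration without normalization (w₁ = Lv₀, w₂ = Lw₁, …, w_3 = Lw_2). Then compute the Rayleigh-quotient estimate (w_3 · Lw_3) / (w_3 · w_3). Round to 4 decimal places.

λ ≈ 6.1623

w1 = Lv₀ = (0·1 + 1·4; 1·1 + 6·4) = (4, 25)
w2 = Lw1 = (0·4 + 1·25; 1·4 + 6·25) = (25, 154)
w3 = Lw2 = (154, 949)
Lw3 = (949, 5848)
w3·Lw3 = 154·949 + 949·5848 = 5695898; w3·w3 = 154·154 + 949·949 = 924317
λ ≈ 5695898/924317 = 6.1623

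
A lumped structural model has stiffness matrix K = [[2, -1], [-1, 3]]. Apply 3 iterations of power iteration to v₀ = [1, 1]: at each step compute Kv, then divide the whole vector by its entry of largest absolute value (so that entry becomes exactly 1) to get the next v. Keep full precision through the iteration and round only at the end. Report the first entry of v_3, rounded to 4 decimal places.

Kv0 = (1.00000, 2.00000); divide by 2.00000 → v1 = (0.50000, 1.00000)
Kv1 = (0.00000, 2.50000); divide by 2.50000 → v2 = (0.00000, 1.00000)
Kv2 = (-1.00000, 3.00000); divide by 3.00000 → v3 = (-0.33333, 1.00000)
Requested entry of v3: -5/15 = -0.3333

-0.3333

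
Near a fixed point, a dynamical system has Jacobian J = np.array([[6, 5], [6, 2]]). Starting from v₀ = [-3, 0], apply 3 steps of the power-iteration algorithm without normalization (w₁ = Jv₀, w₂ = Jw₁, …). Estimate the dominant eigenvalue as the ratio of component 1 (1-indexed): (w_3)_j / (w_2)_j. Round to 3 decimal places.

9.636

w1 = Jv₀ = (-18, -18)
w2 = Jw1 = (-198, -144)
w3 = Jw2 = (-1908, -1476)
Ratio at component: -1908 / -198 = 9.636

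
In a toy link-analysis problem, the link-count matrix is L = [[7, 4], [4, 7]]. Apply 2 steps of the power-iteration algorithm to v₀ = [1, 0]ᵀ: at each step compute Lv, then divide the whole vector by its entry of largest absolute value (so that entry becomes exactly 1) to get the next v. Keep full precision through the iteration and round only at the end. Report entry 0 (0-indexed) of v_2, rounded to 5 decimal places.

Lv0 = (7.000000, 4.000000); divide by 7.000000 → v1 = (1.000000, 0.571429)
Lv1 = (9.285714, 8.000000); divide by 9.285714 → v2 = (1.000000, 0.861538)
Requested entry of v2: 65/65 = 1.00000

1.00000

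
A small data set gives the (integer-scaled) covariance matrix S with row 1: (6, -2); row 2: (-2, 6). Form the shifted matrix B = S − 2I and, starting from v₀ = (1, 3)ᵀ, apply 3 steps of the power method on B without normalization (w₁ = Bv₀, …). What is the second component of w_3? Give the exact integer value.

232

B = S − 2I has rows (4, -2); (-2, 4)
w1 = Bv₀ = (4·1 + (-2)·3; (-2)·1 + 4·3) = (-2, 10)
w2 = Bw1 = (4·(-2) + (-2)·10; (-2)·(-2) + 4·10) = (-28, 44)
w3 = Bw2 = (-200, 232)
Requested component of w3: 232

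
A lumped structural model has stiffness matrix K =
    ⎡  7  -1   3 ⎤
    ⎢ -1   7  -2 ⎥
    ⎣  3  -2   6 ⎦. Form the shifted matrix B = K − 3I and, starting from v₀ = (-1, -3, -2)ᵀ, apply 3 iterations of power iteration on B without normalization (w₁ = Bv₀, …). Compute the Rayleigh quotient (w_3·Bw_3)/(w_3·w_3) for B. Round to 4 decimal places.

6.5360

B = K − 3I has rows (4, -1, 3); (-1, 4, -2); (3, -2, 3)
w1 = Bv₀ = (4·(-1) + (-1)·(-3) + 3·(-2); (-1)·(-1) + 4·(-3) + (-2)·(-2); 3·(-1) + (-2)·(-3) + 3·(-2)) = (-7, -7, -3)
w2 = Bw1 = (4·(-7) + (-1)·(-7) + 3·(-3); (-1)·(-7) + 4·(-7) + (-2)·(-3); 3·(-7) + (-2)·(-7) + 3·(-3)) = (-30, -15, -16)
w3 = Bw2 = (-153, 2, -108)
Bw3 = (-938, 377, -787)
w3·Bw3 = 229264; w3·w3 = 35077; μ ≈ 229264/35077 = 6.5360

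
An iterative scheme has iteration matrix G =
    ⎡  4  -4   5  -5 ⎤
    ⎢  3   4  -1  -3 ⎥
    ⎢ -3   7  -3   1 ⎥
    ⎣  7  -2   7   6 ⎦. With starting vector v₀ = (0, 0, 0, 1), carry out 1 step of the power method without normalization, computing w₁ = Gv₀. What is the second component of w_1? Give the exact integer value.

-3

w1 = Gv₀ = (4·0 + (-4)·0 + 5·0 + (-5)·1; 3·0 + 4·0 + (-1)·0 + (-3)·1; (-3)·0 + 7·0 + (-3)·0 + 1·1; 7·0 + (-2)·0 + 7·0 + 6·1) = (-5, -3, 1, 6)
The requested component of w1 is -3.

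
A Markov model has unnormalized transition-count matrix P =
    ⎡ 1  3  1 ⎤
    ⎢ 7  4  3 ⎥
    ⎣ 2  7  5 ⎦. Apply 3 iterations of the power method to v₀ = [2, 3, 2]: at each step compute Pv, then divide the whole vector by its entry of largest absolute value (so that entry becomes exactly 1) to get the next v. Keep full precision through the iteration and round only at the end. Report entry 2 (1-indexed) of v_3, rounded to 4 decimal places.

0.7646

Pv0 = (13.00000, 32.00000, 35.00000); divide by 35.00000 → v1 = (0.37143, 0.91429, 1.00000)
Pv1 = (4.11429, 9.25714, 12.14286); divide by 12.14286 → v2 = (0.33882, 0.76235, 1.00000)
Pv2 = (3.62588, 8.42118, 11.01412); divide by 11.01412 → v3 = (0.32920, 0.76458, 1.00000)
Requested entry of v3: 3579/4681 = 0.7646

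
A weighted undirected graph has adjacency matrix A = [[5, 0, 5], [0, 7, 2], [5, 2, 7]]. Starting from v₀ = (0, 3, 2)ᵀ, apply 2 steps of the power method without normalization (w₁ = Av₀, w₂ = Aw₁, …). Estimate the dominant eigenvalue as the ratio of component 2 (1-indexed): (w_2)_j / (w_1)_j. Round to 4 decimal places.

w1 = Av₀ = (5·0 + 0·3 + 5·2; 0·0 + 7·3 + 2·2; 5·0 + 2·3 + 7·2) = (10, 25, 20)
w2 = Aw1 = (5·10 + 0·25 + 5·20; 0·10 + 7·25 + 2·20; 5·10 + 2·25 + 7·20) = (150, 215, 240)
Ratio at component: 215 / 25 = 8.6000

8.6000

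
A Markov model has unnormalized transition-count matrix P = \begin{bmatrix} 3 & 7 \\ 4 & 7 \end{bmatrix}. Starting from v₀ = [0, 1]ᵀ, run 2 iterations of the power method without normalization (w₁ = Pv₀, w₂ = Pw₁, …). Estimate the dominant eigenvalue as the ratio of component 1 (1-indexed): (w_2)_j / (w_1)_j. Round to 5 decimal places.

w1 = Pv₀ = (7, 7)
w2 = Pw1 = (70, 77)
Ratio at component: 70 / 7 = 10.00000

λ ≈ 10.00000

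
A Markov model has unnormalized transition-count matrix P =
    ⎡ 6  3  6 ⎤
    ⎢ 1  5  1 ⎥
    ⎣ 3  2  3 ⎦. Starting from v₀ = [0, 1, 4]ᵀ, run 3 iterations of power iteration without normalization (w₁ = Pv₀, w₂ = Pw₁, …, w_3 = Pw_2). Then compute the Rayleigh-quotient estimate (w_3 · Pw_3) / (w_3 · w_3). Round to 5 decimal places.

10.00980

w1 = Pv₀ = (6·0 + 3·1 + 6·4; 1·0 + 5·1 + 1·4; 3·0 + 2·1 + 3·4) = (27, 9, 14)
w2 = Pw1 = (6·27 + 3·9 + 6·14; 1·27 + 5·9 + 1·14; 3·27 + 2·9 + 3·14) = (273, 86, 141)
w3 = Pw2 = (2742, 844, 1414)
Pw3 = (27468, 8376, 14156)
w3·Pw3 = 2742·27468 + 844·8376 + 1414·14156 = 102403184; w3·w3 = 2742·2742 + 844·844 + 1414·1414 = 10230296
λ ≈ 102403184/10230296 = 10.00980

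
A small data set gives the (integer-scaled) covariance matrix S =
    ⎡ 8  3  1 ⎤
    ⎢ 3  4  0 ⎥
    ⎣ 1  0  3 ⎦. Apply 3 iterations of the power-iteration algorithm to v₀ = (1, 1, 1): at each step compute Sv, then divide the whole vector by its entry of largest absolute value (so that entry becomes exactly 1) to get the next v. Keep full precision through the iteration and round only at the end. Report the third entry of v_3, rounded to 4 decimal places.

0.1630

Sv0 = (12.00000, 7.00000, 4.00000); divide by 12.00000 → v1 = (1.00000, 0.58333, 0.33333)
Sv1 = (10.08333, 5.33333, 2.00000); divide by 10.08333 → v2 = (1.00000, 0.52893, 0.19835)
Sv2 = (9.78512, 5.11570, 1.59504); divide by 9.78512 → v3 = (1.00000, 0.52280, 0.16301)
Requested entry of v3: 193/1184 = 0.1630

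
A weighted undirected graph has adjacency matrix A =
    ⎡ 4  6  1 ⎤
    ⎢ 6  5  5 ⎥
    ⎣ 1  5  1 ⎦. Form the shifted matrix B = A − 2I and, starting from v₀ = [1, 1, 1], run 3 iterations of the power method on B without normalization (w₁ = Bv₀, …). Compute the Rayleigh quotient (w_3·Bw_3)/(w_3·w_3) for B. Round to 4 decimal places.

10.2586

B = A − 2I has rows (2, 6, 1); (6, 3, 5); (1, 5, -1)
w1 = Bv₀ = (2·1 + 6·1 + 1·1; 6·1 + 3·1 + 5·1; 1·1 + 5·1 + (-1)·1) = (9, 14, 5)
w2 = Bw1 = (2·9 + 6·14 + 1·5; 6·9 + 3·14 + 5·5; 1·9 + 5·14 + (-1)·5) = (107, 121, 74)
w3 = Bw2 = (1014, 1375, 638)
Bw3 = (10916, 13399, 7251)
w3·Bw3 = 34118587; w3·w3 = 3325865; μ ≈ 34118587/3325865 = 10.2586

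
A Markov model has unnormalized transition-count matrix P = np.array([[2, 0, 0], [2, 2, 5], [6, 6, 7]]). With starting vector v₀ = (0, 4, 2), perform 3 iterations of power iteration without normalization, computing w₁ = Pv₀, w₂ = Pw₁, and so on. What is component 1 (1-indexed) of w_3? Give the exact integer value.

w1 = Pv₀ = (2·0 + 0·4 + 0·2; 2·0 + 2·4 + 5·2; 6·0 + 6·4 + 7·2) = (0, 18, 38)
w2 = Pw1 = (2·0 + 0·18 + 0·38; 2·0 + 2·18 + 5·38; 6·0 + 6·18 + 7·38) = (0, 226, 374)
w3 = Pw2 = (0, 2322, 3974)
The requested component of w3 is 0.

0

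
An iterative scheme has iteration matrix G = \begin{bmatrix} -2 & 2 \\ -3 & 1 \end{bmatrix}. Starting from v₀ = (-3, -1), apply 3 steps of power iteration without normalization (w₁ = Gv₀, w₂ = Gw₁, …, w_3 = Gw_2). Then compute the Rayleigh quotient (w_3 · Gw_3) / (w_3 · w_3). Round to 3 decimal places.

λ ≈ -0.765

w1 = Gv₀ = ((-2)·(-3) + 2·(-1); (-3)·(-3) + 1·(-1)) = (4, 8)
w2 = Gw1 = ((-2)·4 + 2·8; (-3)·4 + 1·8) = (8, -4)
w3 = Gw2 = (-24, -28)
Gw3 = (-8, 44)
w3·Gw3 = (-24)·(-8) + (-28)·44 = -1040; w3·w3 = (-24)·(-24) + (-28)·(-28) = 1360
λ ≈ -1040/1360 = -0.765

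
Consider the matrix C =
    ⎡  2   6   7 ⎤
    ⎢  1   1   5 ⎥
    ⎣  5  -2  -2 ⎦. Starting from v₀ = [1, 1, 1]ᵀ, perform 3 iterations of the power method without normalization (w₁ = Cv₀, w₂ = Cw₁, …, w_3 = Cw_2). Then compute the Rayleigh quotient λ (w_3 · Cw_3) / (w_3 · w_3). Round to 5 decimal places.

λ ≈ 7.25206

w1 = Cv₀ = (15, 7, 1)
w2 = Cw1 = (79, 27, 59)
w3 = Cw2 = (733, 401, 223)
Cw3 = (5433, 2249, 2417)
w3·Cw3 = 733·5433 + 401·2249 + 223·2417 = 5423229; w3·w3 = 733·733 + 401·401 + 223·223 = 747819
λ ≈ 5423229/747819 = 7.25206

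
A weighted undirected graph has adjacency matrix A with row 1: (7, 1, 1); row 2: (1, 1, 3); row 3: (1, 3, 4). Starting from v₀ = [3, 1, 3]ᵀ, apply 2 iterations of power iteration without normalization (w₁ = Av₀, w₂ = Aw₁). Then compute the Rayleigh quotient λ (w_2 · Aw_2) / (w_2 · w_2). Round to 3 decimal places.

w1 = Av₀ = (25, 13, 18)
w2 = Aw1 = (206, 92, 136)
Aw2 = (1670, 706, 1026)
w2·Aw2 = 206·1670 + 92·706 + 136·1026 = 548508; w2·w2 = 206·206 + 92·92 + 136·136 = 69396
λ ≈ 548508/69396 = 7.904

7.904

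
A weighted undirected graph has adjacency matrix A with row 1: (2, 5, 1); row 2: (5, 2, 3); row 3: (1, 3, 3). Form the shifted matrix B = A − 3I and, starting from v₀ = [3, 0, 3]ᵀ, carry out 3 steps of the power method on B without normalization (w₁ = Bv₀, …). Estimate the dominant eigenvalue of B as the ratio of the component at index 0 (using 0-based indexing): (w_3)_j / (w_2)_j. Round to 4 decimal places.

B = A − 3I has rows (-1, 5, 1); (5, -1, 3); (1, 3, 0)
w1 = Bv₀ = (0, 24, 3)
w2 = Bw1 = (123, -15, 72)
w3 = Bw2 = (-126, 846, 78)
Ratio: -126/123 = -1.0244

μ ≈ -1.0244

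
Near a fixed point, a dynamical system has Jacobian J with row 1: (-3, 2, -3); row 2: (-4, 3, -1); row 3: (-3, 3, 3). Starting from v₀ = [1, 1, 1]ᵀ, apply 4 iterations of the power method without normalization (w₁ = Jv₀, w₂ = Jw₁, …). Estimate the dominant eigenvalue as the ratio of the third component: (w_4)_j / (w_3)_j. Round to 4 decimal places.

w1 = Jv₀ = ((-3)·1 + 2·1 + (-3)·1; (-4)·1 + 3·1 + (-1)·1; (-3)·1 + 3·1 + 3·1) = (-4, -2, 3)
w2 = Jw1 = ((-3)·(-4) + 2·(-2) + (-3)·3; (-4)·(-4) + 3·(-2) + (-1)·3; (-3)·(-4) + 3·(-2) + 3·3) = (-1, 7, 15)
w3 = Jw2 = (-28, 10, 69)
w4 = Jw3 = (-103, 73, 321)
Ratio at component: 321 / 69 = 4.6522

λ ≈ 4.6522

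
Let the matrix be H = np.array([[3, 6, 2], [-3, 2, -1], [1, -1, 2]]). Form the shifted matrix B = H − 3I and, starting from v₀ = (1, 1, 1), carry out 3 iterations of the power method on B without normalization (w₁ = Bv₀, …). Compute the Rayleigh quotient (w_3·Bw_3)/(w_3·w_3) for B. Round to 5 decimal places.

B = H − 3I has rows (0, 6, 2); (-3, -1, -1); (1, -1, -1)
w1 = Bv₀ = (8, -5, -1)
w2 = Bw1 = (-32, -18, 14)
w3 = Bw2 = (-80, 100, -28)
Bw3 = (544, 168, -152)
w3·Bw3 = -22464; w3·w3 = 17184; μ ≈ -22464/17184 = -1.30726

μ ≈ -1.30726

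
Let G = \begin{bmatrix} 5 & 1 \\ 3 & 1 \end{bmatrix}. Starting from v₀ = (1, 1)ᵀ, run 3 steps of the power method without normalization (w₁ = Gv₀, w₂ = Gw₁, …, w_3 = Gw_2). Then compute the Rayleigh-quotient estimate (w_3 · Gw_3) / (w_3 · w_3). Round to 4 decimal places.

w1 = Gv₀ = (5·1 + 1·1; 3·1 + 1·1) = (6, 4)
w2 = Gw1 = (5·6 + 1·4; 3·6 + 1·4) = (34, 22)
w3 = Gw2 = (192, 124)
Gw3 = (1084, 700)
w3·Gw3 = 192·1084 + 124·700 = 294928; w3·w3 = 192·192 + 124·124 = 52240
λ ≈ 294928/52240 = 5.6456

5.6456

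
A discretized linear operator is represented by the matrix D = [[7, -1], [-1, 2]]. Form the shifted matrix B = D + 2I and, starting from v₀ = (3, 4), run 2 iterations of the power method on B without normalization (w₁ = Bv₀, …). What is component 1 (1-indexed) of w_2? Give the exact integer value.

B = D + 2I has rows (9, -1); (-1, 4)
w1 = Bv₀ = (9·3 + (-1)·4; (-1)·3 + 4·4) = (23, 13)
w2 = Bw1 = (9·23 + (-1)·13; (-1)·23 + 4·13) = (194, 29)
Requested component of w2: 194

194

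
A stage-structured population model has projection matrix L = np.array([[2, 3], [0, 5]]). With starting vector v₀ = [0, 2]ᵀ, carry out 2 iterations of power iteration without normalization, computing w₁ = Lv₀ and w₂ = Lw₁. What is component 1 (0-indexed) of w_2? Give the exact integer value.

w1 = Lv₀ = (6, 10)
w2 = Lw1 = (42, 50)
The requested component of w2 is 50.

50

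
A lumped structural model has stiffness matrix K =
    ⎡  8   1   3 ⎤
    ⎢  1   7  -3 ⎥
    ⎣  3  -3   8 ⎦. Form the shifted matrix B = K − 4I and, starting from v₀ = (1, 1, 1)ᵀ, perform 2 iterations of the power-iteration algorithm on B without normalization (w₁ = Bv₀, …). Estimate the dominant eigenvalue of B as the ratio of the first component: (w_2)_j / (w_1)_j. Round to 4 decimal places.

B = K − 4I has rows (4, 1, 3); (1, 3, -3); (3, -3, 4)
w1 = Bv₀ = (4·1 + 1·1 + 3·1; 1·1 + 3·1 + (-3)·1; 3·1 + (-3)·1 + 4·1) = (8, 1, 4)
w2 = Bw1 = (4·8 + 1·1 + 3·4; 1·8 + 3·1 + (-3)·4; 3·8 + (-3)·1 + 4·4) = (45, -1, 37)
Ratio: 45/8 = 5.6250

5.6250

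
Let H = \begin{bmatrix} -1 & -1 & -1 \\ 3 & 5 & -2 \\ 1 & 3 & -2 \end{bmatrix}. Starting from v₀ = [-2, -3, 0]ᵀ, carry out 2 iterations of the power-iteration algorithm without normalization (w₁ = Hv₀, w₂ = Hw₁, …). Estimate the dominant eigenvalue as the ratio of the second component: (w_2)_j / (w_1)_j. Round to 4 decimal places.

λ ≈ 3.2381

w1 = Hv₀ = (5, -21, -11)
w2 = Hw1 = (27, -68, -36)
Ratio at component: -68 / -21 = 3.2381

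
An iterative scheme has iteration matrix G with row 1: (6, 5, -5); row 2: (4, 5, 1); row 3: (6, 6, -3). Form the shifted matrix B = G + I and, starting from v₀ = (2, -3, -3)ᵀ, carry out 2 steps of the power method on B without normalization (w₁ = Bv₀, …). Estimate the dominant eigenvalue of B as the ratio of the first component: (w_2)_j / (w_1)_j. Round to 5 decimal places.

B = G + I has rows (7, 5, -5); (4, 6, 1); (6, 6, -2)
w1 = Bv₀ = (7·2 + 5·(-3) + (-5)·(-3); 4·2 + 6·(-3) + 1·(-3); 6·2 + 6·(-3) + (-2)·(-3)) = (14, -13, 0)
w2 = Bw1 = (7·14 + 5·(-13) + (-5)·0; 4·14 + 6·(-13) + 1·0; 6·14 + 6·(-13) + (-2)·0) = (33, -22, 6)
Ratio: 33/14 = 2.35714

μ ≈ 2.35714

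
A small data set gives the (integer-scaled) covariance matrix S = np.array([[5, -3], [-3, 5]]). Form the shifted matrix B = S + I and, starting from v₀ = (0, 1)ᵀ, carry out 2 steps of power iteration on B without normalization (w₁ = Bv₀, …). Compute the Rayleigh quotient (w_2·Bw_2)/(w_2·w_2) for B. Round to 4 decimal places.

B = S + I has rows (6, -3); (-3, 6)
w1 = Bv₀ = (6·0 + (-3)·1; (-3)·0 + 6·1) = (-3, 6)
w2 = Bw1 = (6·(-3) + (-3)·6; (-3)·(-3) + 6·6) = (-36, 45)
Bw2 = (-351, 378)
w2·Bw2 = 29646; w2·w2 = 3321; μ ≈ 29646/3321 = 8.9268

μ ≈ 8.9268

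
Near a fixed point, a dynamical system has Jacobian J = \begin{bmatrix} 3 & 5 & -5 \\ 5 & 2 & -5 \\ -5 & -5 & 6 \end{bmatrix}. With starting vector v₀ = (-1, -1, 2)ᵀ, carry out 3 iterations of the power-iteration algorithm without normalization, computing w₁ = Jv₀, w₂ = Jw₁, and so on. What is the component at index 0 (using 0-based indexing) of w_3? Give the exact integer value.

-3452

w1 = Jv₀ = (3·(-1) + 5·(-1) + (-5)·2; 5·(-1) + 2·(-1) + (-5)·2; (-5)·(-1) + (-5)·(-1) + 6·2) = (-18, -17, 22)
w2 = Jw1 = (3·(-18) + 5·(-17) + (-5)·22; 5·(-18) + 2·(-17) + (-5)·22; (-5)·(-18) + (-5)·(-17) + 6·22) = (-249, -234, 307)
w3 = Jw2 = (-3452, -3248, 4257)
The requested component of w3 is -3452.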